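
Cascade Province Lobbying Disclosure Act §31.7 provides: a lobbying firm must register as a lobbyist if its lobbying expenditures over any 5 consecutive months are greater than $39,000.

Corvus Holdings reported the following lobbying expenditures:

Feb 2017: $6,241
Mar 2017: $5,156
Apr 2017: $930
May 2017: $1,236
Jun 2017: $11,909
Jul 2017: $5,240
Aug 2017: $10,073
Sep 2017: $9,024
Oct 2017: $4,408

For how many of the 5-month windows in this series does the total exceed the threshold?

1

Feb 2017–Jun 2017: $6,241 + $5,156 + $930 + $1,236 + $11,909 = $25,472 (under)
Mar 2017–Jul 2017: $5,156 + $930 + $1,236 + $11,909 + $5,240 = $24,471 (under)
Apr 2017–Aug 2017: $930 + $1,236 + $11,909 + $5,240 + $10,073 = $29,388 (under)
May 2017–Sep 2017: $1,236 + $11,909 + $5,240 + $10,073 + $9,024 = $37,482 (under)
Jun 2017–Oct 2017: $11,909 + $5,240 + $10,073 + $9,024 + $4,408 = $40,654 (over)
1 window exceeds the threshold.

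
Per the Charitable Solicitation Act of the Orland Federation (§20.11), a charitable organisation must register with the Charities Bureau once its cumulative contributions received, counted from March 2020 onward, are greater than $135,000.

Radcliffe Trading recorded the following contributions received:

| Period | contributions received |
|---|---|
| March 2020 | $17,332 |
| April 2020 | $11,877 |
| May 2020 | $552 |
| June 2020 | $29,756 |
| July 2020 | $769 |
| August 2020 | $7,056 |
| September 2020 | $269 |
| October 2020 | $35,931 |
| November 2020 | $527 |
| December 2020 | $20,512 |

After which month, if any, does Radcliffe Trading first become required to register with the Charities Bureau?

Not triggered

Through March 2020: $17,332
Through April 2020: $29,209
Through May 2020: $29,761
Through June 2020: $59,517
Through July 2020: $60,286
Through August 2020: $67,342
Through September 2020: $67,611
Through October 2020: $103,542
Through November 2020: $104,069
Through December 2020: $124,581
Final cumulative total $124,581 ≤ $135,000; the threshold is never exceeded.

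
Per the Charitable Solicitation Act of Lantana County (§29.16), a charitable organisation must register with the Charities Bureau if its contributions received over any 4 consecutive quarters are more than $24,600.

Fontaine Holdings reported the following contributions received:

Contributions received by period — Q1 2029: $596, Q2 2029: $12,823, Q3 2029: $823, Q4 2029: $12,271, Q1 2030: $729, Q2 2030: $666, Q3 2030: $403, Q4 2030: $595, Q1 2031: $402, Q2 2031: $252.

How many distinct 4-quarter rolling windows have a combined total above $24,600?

Q1 2029–Q4 2029: $596 + $12,823 + $823 + $12,271 = $26,513 (over)
Q2 2029–Q1 2030: $12,823 + $823 + $12,271 + $729 = $26,646 (over)
Q3 2029–Q2 2030: $823 + $12,271 + $729 + $666 = $14,489 (under)
Q4 2029–Q3 2030: $12,271 + $729 + $666 + $403 = $14,069 (under)
Q1 2030–Q4 2030: $729 + $666 + $403 + $595 = $2,393 (under)
Q2 2030–Q1 2031: $666 + $403 + $595 + $402 = $2,066 (under)
Q3 2030–Q2 2031: $403 + $595 + $402 + $252 = $1,652 (under)
2 windows exceed the threshold.

2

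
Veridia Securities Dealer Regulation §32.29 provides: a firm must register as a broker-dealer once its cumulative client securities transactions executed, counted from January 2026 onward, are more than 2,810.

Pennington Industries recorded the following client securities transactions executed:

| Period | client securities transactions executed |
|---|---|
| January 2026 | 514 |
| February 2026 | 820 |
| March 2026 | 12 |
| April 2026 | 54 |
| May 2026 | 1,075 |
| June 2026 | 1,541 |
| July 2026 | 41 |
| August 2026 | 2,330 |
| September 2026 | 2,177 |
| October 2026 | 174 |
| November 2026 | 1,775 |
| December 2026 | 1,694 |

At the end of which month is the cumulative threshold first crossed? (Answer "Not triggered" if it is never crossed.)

Through January 2026: 514
Through February 2026: 1,334
Through March 2026: 1,346
Through April 2026: 1,400
Through May 2026: 2,475
Through June 2026: 4,016 ← exceeds threshold

June 2026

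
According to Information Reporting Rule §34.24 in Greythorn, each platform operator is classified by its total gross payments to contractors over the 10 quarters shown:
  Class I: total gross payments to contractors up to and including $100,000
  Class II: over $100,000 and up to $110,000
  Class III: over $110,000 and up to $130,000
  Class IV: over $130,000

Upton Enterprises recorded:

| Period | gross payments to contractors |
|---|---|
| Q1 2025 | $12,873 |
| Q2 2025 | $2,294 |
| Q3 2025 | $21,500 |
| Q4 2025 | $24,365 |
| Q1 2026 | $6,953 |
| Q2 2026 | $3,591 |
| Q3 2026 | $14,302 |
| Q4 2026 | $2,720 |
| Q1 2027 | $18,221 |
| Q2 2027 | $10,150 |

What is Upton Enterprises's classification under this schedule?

Class III

Total gross payments to contractors: $12,873 + $2,294 + $21,500 + $24,365 + $6,953 + $3,591 + $14,302 + $2,720 + $18,221 + $10,150 = $116,969.
$110,000 < $116,969 ≤ $130,000, so Class III applies.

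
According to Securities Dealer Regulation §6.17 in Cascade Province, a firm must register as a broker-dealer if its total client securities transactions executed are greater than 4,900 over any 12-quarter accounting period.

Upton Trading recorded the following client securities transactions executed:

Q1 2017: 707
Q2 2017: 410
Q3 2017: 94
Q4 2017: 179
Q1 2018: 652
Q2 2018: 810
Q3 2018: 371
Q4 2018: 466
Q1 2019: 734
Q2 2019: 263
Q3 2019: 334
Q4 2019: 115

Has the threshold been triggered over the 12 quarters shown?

Total client securities transactions executed: 707 + 410 + 94 + 179 + 652 + 810 + 371 + 466 + 734 + 263 + 334 + 115 = 5,135.
5,135 > 4,900, so the threshold is exceeded.

Yes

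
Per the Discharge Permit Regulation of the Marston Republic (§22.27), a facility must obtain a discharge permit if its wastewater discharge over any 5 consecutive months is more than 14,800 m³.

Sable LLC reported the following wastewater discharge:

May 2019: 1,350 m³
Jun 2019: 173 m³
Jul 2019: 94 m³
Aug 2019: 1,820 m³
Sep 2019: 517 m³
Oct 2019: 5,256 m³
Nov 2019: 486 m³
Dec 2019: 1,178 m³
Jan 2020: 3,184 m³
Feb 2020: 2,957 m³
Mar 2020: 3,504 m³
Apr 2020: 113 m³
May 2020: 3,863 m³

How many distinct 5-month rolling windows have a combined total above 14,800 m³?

May 2019–Sep 2019: 1,350 m³ + 173 m³ + 94 m³ + 1,820 m³ + 517 m³ = 3,954 m³ (under)
Jun 2019–Oct 2019: 173 m³ + 94 m³ + 1,820 m³ + 517 m³ + 5,256 m³ = 7,860 m³ (under)
Jul 2019–Nov 2019: 94 m³ + 1,820 m³ + 517 m³ + 5,256 m³ + 486 m³ = 8,173 m³ (under)
Aug 2019–Dec 2019: 1,820 m³ + 517 m³ + 5,256 m³ + 486 m³ + 1,178 m³ = 9,257 m³ (under)
Sep 2019–Jan 2020: 517 m³ + 5,256 m³ + 486 m³ + 1,178 m³ + 3,184 m³ = 10,621 m³ (under)
Oct 2019–Feb 2020: 5,256 m³ + 486 m³ + 1,178 m³ + 3,184 m³ + 2,957 m³ = 13,061 m³ (under)
Nov 2019–Mar 2020: 486 m³ + 1,178 m³ + 3,184 m³ + 2,957 m³ + 3,504 m³ = 11,309 m³ (under)
Dec 2019–Apr 2020: 1,178 m³ + 3,184 m³ + 2,957 m³ + 3,504 m³ + 113 m³ = 10,936 m³ (under)
Jan 2020–May 2020: 3,184 m³ + 2,957 m³ + 3,504 m³ + 113 m³ + 3,863 m³ = 13,621 m³ (under)
0 windows exceed the threshold.

0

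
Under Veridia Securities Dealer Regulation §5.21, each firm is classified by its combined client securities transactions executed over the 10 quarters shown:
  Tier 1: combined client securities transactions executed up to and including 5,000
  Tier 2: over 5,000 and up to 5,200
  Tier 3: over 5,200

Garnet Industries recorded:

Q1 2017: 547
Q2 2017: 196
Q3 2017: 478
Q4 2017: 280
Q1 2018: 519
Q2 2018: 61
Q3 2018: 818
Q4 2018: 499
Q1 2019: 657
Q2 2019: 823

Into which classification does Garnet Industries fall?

Combined client securities transactions executed: 547 + 196 + 478 + 280 + 519 + 61 + 818 + 499 + 657 + 823 = 4,878.
4,878 ≤ 5,000, so Tier 1 applies.

Tier 1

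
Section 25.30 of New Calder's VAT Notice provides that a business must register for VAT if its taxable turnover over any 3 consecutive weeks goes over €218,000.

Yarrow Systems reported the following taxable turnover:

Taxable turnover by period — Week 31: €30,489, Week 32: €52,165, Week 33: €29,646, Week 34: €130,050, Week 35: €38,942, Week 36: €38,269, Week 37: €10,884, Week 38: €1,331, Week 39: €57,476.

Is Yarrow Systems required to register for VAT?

No

Week 31–Week 33: €30,489 + €52,165 + €29,646 = €112,300 (under)
Week 32–Week 34: €52,165 + €29,646 + €130,050 = €211,861 (under)
Week 33–Week 35: €29,646 + €130,050 + €38,942 = €198,638 (under)
Week 34–Week 36: €130,050 + €38,942 + €38,269 = €207,261 (under)
Week 35–Week 37: €38,942 + €38,269 + €10,884 = €88,095 (under)
Week 36–Week 38: €38,269 + €10,884 + €1,331 = €50,484 (under)
Week 37–Week 39: €10,884 + €1,331 + €57,476 = €69,691 (under)
No window exceeds €218,000.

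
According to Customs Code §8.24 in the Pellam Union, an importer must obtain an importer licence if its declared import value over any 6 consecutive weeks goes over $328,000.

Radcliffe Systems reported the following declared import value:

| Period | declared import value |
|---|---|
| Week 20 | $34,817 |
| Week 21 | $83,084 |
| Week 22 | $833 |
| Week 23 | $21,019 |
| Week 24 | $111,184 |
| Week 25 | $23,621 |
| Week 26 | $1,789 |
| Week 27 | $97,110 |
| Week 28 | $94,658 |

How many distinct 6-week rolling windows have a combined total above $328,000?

1

Week 20–Week 25: $34,817 + $83,084 + $833 + $21,019 + $111,184 + $23,621 = $274,558 (under)
Week 21–Week 26: $83,084 + $833 + $21,019 + $111,184 + $23,621 + $1,789 = $241,530 (under)
Week 22–Week 27: $833 + $21,019 + $111,184 + $23,621 + $1,789 + $97,110 = $255,556 (under)
Week 23–Week 28: $21,019 + $111,184 + $23,621 + $1,789 + $97,110 + $94,658 = $349,381 (over)
1 window exceeds the threshold.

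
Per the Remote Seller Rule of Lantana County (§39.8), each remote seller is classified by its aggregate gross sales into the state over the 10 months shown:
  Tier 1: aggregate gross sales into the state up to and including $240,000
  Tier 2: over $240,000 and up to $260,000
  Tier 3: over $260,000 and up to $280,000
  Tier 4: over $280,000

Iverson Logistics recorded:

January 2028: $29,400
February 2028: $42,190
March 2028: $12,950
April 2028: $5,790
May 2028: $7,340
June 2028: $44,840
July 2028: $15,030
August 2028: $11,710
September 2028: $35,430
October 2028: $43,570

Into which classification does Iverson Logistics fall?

Tier 2

Aggregate gross sales into the state: $29,400 + $42,190 + $12,950 + $5,790 + $7,340 + $44,840 + $15,030 + $11,710 + $35,430 + $43,570 = $248,250.
$240,000 < $248,250 ≤ $260,000, so Tier 2 applies.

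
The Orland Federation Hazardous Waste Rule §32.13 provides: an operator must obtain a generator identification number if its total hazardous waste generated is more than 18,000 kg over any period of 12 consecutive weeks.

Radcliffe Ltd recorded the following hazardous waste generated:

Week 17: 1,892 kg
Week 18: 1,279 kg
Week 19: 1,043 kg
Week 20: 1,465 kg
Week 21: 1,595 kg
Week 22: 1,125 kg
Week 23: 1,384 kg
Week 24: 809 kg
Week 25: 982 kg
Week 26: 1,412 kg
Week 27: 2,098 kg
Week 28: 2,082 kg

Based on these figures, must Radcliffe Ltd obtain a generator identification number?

Total hazardous waste generated: 1,892 kg + 1,279 kg + 1,043 kg + 1,465 kg + 1,595 kg + 1,125 kg + 1,384 kg + 809 kg + 982 kg + 1,412 kg + 2,098 kg + 2,082 kg = 17,166 kg.
17,166 kg ≤ 18,000 kg, so the threshold is not exceeded.

No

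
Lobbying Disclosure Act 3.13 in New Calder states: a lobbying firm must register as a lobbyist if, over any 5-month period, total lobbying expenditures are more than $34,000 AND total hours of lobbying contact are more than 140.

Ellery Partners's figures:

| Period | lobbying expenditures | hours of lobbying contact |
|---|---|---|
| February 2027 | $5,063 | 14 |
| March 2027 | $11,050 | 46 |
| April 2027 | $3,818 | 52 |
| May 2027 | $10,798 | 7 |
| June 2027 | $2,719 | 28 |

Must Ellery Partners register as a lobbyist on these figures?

Total lobbying expenditures: $5,063 + $11,050 + $3,818 + $10,798 + $2,719 = $33,448 (≤ $34,000).
Total hours of lobbying contact: 14 + 46 + 52 + 7 + 28 = 147 (> 140).
The test is 'and': the rule requires both, and at least one is not exceeded.

No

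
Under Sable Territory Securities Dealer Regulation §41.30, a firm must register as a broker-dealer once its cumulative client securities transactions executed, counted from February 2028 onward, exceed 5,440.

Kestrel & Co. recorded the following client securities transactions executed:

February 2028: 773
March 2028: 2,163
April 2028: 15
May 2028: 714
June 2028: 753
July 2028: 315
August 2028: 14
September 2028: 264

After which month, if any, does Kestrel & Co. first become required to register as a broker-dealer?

Not triggered

Through February 2028: 773
Through March 2028: 2,936
Through April 2028: 2,951
Through May 2028: 3,665
Through June 2028: 4,418
Through July 2028: 4,733
Through August 2028: 4,747
Through September 2028: 5,011
Final cumulative total 5,011 ≤ 5,440; the threshold is never exceeded.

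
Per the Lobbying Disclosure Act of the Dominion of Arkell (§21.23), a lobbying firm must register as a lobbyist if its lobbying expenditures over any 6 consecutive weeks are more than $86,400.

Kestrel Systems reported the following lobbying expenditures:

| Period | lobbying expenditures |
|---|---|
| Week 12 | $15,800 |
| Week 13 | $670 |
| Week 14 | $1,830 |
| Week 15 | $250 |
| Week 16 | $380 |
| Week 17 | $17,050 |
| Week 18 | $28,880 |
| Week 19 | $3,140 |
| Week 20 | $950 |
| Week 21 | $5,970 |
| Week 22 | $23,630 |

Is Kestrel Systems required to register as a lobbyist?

Week 12–Week 17: $15,800 + $670 + $1,830 + $250 + $380 + $17,050 = $35,980 (under)
Week 13–Week 18: $670 + $1,830 + $250 + $380 + $17,050 + $28,880 = $49,060 (under)
Week 14–Week 19: $1,830 + $250 + $380 + $17,050 + $28,880 + $3,140 = $51,530 (under)
Week 15–Week 20: $250 + $380 + $17,050 + $28,880 + $3,140 + $950 = $50,650 (under)
Week 16–Week 21: $380 + $17,050 + $28,880 + $3,140 + $950 + $5,970 = $56,370 (under)
Week 17–Week 22: $17,050 + $28,880 + $3,140 + $950 + $5,970 + $23,630 = $79,620 (under)
No window exceeds $86,400.

No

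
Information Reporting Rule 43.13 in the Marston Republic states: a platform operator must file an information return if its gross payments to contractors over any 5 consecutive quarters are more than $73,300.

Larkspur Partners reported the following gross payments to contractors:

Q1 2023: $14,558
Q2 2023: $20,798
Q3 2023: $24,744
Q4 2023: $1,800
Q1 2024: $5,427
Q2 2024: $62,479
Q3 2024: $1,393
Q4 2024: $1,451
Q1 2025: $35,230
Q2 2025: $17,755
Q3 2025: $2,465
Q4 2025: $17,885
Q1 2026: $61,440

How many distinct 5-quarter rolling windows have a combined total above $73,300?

6

Q1 2023–Q1 2024: $14,558 + $20,798 + $24,744 + $1,800 + $5,427 = $67,327 (under)
Q2 2023–Q2 2024: $20,798 + $24,744 + $1,800 + $5,427 + $62,479 = $115,248 (over)
Q3 2023–Q3 2024: $24,744 + $1,800 + $5,427 + $62,479 + $1,393 = $95,843 (over)
Q4 2023–Q4 2024: $1,800 + $5,427 + $62,479 + $1,393 + $1,451 = $72,550 (under)
Q1 2024–Q1 2025: $5,427 + $62,479 + $1,393 + $1,451 + $35,230 = $105,980 (over)
Q2 2024–Q2 2025: $62,479 + $1,393 + $1,451 + $35,230 + $17,755 = $118,308 (over)
Q3 2024–Q3 2025: $1,393 + $1,451 + $35,230 + $17,755 + $2,465 = $58,294 (under)
Q4 2024–Q4 2025: $1,451 + $35,230 + $17,755 + $2,465 + $17,885 = $74,786 (over)
Q1 2025–Q1 2026: $35,230 + $17,755 + $2,465 + $17,885 + $61,440 = $134,775 (over)
6 windows exceed the threshold.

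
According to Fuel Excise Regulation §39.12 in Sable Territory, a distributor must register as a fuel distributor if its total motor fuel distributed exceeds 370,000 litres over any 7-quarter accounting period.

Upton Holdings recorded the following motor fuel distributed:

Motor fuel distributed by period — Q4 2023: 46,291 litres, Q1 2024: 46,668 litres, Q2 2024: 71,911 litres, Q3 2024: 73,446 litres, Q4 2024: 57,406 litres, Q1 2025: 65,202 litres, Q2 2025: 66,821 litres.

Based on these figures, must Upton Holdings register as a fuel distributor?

Total motor fuel distributed: 46,291 litres + 46,668 litres + 71,911 litres + 73,446 litres + 57,406 litres + 65,202 litres + 66,821 litres = 427,745 litres.
427,745 litres > 370,000 litres, so the threshold is exceeded.

Yes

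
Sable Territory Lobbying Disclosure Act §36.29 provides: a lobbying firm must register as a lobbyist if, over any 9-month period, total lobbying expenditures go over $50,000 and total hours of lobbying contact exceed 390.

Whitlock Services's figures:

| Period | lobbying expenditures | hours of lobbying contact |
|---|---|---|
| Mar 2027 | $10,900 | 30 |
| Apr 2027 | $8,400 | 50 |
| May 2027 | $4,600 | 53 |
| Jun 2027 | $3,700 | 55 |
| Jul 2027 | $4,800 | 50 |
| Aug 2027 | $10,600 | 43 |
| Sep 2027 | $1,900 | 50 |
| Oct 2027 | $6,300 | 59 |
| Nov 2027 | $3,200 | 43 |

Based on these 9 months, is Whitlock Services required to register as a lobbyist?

Total lobbying expenditures: $10,900 + $8,400 + $4,600 + $3,700 + $4,800 + $10,600 + $1,900 + $6,300 + $3,200 = $54,400 (> $50,000).
Total hours of lobbying contact: 30 + 50 + 53 + 55 + 50 + 43 + 50 + 59 + 43 = 433 (> 390).
The test is 'and': both thresholds are exceeded.

Yes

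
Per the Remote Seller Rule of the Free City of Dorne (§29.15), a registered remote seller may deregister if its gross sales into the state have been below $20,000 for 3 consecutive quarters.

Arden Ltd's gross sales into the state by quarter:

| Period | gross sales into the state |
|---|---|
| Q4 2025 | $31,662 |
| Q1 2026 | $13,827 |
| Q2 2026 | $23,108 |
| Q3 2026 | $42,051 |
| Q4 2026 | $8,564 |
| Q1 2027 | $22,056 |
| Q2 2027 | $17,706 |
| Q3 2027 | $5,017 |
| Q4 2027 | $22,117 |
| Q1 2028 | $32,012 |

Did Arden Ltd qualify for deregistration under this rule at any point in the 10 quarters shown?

No

Quarters below $20,000: Q1 2026, Q4 2026, Q2 2027, Q3 2027.
Longest run of consecutive quarters below the threshold: 2.
2 < 3, so Arden Ltd never became eligible.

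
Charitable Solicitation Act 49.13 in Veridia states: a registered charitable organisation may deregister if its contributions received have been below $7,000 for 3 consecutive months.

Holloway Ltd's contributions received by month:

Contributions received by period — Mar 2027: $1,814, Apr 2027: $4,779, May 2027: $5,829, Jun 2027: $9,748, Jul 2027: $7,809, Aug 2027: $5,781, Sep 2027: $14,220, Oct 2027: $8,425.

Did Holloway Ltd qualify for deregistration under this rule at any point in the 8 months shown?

Months below $7,000: Mar 2027, Apr 2027, May 2027, Aug 2027.
Longest run of consecutive months below the threshold: 3.
3 ≥ 3, so Holloway Ltd became eligible.

Yes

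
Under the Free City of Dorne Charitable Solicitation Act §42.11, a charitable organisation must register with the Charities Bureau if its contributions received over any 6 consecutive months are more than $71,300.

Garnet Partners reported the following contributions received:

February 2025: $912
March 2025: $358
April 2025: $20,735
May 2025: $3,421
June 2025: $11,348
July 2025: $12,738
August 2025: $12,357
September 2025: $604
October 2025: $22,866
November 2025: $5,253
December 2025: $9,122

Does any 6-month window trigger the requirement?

No

February 2025–July 2025: $912 + $358 + $20,735 + $3,421 + $11,348 + $12,738 = $49,512 (under)
March 2025–August 2025: $358 + $20,735 + $3,421 + $11,348 + $12,738 + $12,357 = $60,957 (under)
April 2025–September 2025: $20,735 + $3,421 + $11,348 + $12,738 + $12,357 + $604 = $61,203 (under)
May 2025–October 2025: $3,421 + $11,348 + $12,738 + $12,357 + $604 + $22,866 = $63,334 (under)
June 2025–November 2025: $11,348 + $12,738 + $12,357 + $604 + $22,866 + $5,253 = $65,166 (under)
July 2025–December 2025: $12,738 + $12,357 + $604 + $22,866 + $5,253 + $9,122 = $62,940 (under)
No window exceeds $71,300.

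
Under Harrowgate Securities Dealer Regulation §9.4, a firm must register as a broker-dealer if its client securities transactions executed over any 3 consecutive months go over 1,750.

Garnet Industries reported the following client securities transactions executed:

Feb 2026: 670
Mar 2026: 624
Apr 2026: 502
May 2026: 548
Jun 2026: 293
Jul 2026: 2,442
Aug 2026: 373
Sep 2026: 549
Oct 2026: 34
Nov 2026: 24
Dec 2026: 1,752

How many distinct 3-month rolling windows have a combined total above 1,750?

5

Feb 2026–Apr 2026: 670 + 624 + 502 = 1,796 (over)
Mar 2026–May 2026: 624 + 502 + 548 = 1,674 (under)
Apr 2026–Jun 2026: 502 + 548 + 293 = 1,343 (under)
May 2026–Jul 2026: 548 + 293 + 2,442 = 3,283 (over)
Jun 2026–Aug 2026: 293 + 2,442 + 373 = 3,108 (over)
Jul 2026–Sep 2026: 2,442 + 373 + 549 = 3,364 (over)
Aug 2026–Oct 2026: 373 + 549 + 34 = 956 (under)
Sep 2026–Nov 2026: 549 + 34 + 24 = 607 (under)
Oct 2026–Dec 2026: 34 + 24 + 1,752 = 1,810 (over)
5 windows exceed the threshold.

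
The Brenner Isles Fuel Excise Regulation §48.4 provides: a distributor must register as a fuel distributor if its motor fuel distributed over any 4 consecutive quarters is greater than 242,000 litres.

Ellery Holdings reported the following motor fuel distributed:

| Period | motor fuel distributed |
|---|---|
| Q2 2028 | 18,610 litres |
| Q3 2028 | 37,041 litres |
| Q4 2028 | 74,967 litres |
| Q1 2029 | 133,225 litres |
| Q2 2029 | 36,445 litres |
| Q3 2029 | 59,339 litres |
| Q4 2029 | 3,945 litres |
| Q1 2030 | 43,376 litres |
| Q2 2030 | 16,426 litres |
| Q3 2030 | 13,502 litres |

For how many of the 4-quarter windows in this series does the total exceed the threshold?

Q2 2028–Q1 2029: 18,610 litres + 37,041 litres + 74,967 litres + 133,225 litres = 263,843 litres (over)
Q3 2028–Q2 2029: 37,041 litres + 74,967 litres + 133,225 litres + 36,445 litres = 281,678 litres (over)
Q4 2028–Q3 2029: 74,967 litres + 133,225 litres + 36,445 litres + 59,339 litres = 303,976 litres (over)
Q1 2029–Q4 2029: 133,225 litres + 36,445 litres + 59,339 litres + 3,945 litres = 232,954 litres (under)
Q2 2029–Q1 2030: 36,445 litres + 59,339 litres + 3,945 litres + 43,376 litres = 143,105 litres (under)
Q3 2029–Q2 2030: 59,339 litres + 3,945 litres + 43,376 litres + 16,426 litres = 123,086 litres (under)
Q4 2029–Q3 2030: 3,945 litres + 43,376 litres + 16,426 litres + 13,502 litres = 77,249 litres (under)
3 windows exceed the threshold.

3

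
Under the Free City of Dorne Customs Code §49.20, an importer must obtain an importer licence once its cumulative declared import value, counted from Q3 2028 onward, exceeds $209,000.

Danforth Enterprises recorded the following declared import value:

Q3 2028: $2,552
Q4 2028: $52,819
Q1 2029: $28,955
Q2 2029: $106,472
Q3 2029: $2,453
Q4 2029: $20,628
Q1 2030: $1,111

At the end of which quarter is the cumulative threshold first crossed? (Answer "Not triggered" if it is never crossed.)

Through Q3 2028: $2,552
Through Q4 2028: $55,371
Through Q1 2029: $84,326
Through Q2 2029: $190,798
Through Q3 2029: $193,251
Through Q4 2029: $213,879 ← exceeds threshold

Q4 2029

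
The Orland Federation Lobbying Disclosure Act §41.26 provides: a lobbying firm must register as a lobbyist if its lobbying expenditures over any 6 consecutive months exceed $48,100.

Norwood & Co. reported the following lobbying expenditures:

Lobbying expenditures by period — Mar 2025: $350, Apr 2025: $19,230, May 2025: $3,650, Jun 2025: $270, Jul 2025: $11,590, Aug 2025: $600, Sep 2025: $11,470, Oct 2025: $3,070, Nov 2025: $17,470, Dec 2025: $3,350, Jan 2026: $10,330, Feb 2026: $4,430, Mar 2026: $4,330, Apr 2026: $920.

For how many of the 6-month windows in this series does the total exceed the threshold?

1

Mar 2025–Aug 2025: $350 + $19,230 + $3,650 + $270 + $11,590 + $600 = $35,690 (under)
Apr 2025–Sep 2025: $19,230 + $3,650 + $270 + $11,590 + $600 + $11,470 = $46,810 (under)
May 2025–Oct 2025: $3,650 + $270 + $11,590 + $600 + $11,470 + $3,070 = $30,650 (under)
Jun 2025–Nov 2025: $270 + $11,590 + $600 + $11,470 + $3,070 + $17,470 = $44,470 (under)
Jul 2025–Dec 2025: $11,590 + $600 + $11,470 + $3,070 + $17,470 + $3,350 = $47,550 (under)
Aug 2025–Jan 2026: $600 + $11,470 + $3,070 + $17,470 + $3,350 + $10,330 = $46,290 (under)
Sep 2025–Feb 2026: $11,470 + $3,070 + $17,470 + $3,350 + $10,330 + $4,430 = $50,120 (over)
Oct 2025–Mar 2026: $3,070 + $17,470 + $3,350 + $10,330 + $4,430 + $4,330 = $42,980 (under)
Nov 2025–Apr 2026: $17,470 + $3,350 + $10,330 + $4,430 + $4,330 + $920 = $40,830 (under)
1 window exceeds the threshold.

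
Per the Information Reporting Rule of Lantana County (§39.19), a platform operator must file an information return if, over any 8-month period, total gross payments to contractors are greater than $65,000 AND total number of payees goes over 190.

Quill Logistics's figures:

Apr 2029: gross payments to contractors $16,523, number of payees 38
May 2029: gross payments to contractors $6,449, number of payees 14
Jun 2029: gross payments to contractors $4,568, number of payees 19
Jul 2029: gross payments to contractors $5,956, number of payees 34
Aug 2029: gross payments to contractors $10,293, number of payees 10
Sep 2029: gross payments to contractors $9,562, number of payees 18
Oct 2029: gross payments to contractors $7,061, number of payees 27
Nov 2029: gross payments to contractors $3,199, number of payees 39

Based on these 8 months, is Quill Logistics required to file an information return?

No

Total gross payments to contractors: $16,523 + $6,449 + $4,568 + $5,956 + $10,293 + $9,562 + $7,061 + $3,199 = $63,611 (≤ $65,000).
Total number of payees: 38 + 14 + 19 + 34 + 10 + 18 + 27 + 39 = 199 (> 190).
The test is 'and': the rule requires both, and at least one is not exceeded.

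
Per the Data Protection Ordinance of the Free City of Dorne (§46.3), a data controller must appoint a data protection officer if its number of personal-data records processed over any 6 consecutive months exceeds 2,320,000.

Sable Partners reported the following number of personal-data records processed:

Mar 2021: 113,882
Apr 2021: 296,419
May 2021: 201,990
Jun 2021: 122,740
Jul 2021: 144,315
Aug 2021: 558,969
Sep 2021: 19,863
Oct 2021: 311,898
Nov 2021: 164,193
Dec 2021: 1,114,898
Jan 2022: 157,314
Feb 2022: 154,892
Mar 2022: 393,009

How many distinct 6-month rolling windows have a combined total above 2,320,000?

Mar 2021–Aug 2021: 113,882 + 296,419 + 201,990 + 122,740 + 144,315 + 558,969 = 1,438,315 (under)
Apr 2021–Sep 2021: 296,419 + 201,990 + 122,740 + 144,315 + 558,969 + 19,863 = 1,344,296 (under)
May 2021–Oct 2021: 201,990 + 122,740 + 144,315 + 558,969 + 19,863 + 311,898 = 1,359,775 (under)
Jun 2021–Nov 2021: 122,740 + 144,315 + 558,969 + 19,863 + 311,898 + 164,193 = 1,321,978 (under)
Jul 2021–Dec 2021: 144,315 + 558,969 + 19,863 + 311,898 + 164,193 + 1,114,898 = 2,314,136 (under)
Aug 2021–Jan 2022: 558,969 + 19,863 + 311,898 + 164,193 + 1,114,898 + 157,314 = 2,327,135 (over)
Sep 2021–Feb 2022: 19,863 + 311,898 + 164,193 + 1,114,898 + 157,314 + 154,892 = 1,923,058 (under)
Oct 2021–Mar 2022: 311,898 + 164,193 + 1,114,898 + 157,314 + 154,892 + 393,009 = 2,296,204 (under)
1 window exceeds the threshold.

1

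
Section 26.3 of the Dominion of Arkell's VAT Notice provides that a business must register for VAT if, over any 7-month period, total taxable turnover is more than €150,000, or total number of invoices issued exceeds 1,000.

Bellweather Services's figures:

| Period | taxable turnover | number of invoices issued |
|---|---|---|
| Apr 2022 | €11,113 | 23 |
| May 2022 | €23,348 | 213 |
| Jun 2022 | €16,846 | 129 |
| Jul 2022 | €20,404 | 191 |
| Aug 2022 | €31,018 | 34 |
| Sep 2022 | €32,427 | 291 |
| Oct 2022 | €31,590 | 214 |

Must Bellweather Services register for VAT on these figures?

Yes

Total taxable turnover: €11,113 + €23,348 + €16,846 + €20,404 + €31,018 + €32,427 + €31,590 = €166,746 (> €150,000).
Total number of invoices issued: 23 + 213 + 129 + 191 + 34 + 291 + 214 = 1,095 (> 1,000).
The test is 'or': at least one threshold is exceeded.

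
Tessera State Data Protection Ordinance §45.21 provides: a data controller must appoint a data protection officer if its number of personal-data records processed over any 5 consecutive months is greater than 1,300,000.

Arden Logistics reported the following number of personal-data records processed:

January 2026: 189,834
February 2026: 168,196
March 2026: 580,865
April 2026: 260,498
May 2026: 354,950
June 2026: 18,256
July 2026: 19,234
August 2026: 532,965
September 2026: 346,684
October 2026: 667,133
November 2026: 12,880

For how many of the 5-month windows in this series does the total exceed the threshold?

January 2026–May 2026: 189,834 + 168,196 + 580,865 + 260,498 + 354,950 = 1,554,343 (over)
February 2026–June 2026: 168,196 + 580,865 + 260,498 + 354,950 + 18,256 = 1,382,765 (over)
March 2026–July 2026: 580,865 + 260,498 + 354,950 + 18,256 + 19,234 = 1,233,803 (under)
April 2026–August 2026: 260,498 + 354,950 + 18,256 + 19,234 + 532,965 = 1,185,903 (under)
May 2026–September 2026: 354,950 + 18,256 + 19,234 + 532,965 + 346,684 = 1,272,089 (under)
June 2026–October 2026: 18,256 + 19,234 + 532,965 + 346,684 + 667,133 = 1,584,272 (over)
July 2026–November 2026: 19,234 + 532,965 + 346,684 + 667,133 + 12,880 = 1,578,896 (over)
4 windows exceed the threshold.

4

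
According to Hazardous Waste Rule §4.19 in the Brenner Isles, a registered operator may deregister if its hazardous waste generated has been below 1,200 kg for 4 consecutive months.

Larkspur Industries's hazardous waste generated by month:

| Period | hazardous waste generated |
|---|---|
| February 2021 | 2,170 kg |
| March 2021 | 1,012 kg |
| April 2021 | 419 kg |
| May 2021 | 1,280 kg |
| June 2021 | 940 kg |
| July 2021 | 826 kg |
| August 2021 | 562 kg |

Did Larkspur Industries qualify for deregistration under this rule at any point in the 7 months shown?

No

Months below 1,200 kg: March 2021, April 2021, June 2021, July 2021, August 2021.
Longest run of consecutive months below the threshold: 3.
3 < 4, so Larkspur Industries never became eligible.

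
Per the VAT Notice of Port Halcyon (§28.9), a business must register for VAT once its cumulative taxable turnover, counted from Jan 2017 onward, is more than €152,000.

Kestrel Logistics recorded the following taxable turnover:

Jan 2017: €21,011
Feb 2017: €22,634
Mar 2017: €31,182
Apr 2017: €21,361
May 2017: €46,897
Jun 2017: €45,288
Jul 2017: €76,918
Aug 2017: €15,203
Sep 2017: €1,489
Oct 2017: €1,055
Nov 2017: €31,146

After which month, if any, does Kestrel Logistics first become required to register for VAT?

Through Jan 2017: €21,011
Through Feb 2017: €43,645
Through Mar 2017: €74,827
Through Apr 2017: €96,188
Through May 2017: €143,085
Through Jun 2017: €188,373 ← exceeds threshold

Jun 2017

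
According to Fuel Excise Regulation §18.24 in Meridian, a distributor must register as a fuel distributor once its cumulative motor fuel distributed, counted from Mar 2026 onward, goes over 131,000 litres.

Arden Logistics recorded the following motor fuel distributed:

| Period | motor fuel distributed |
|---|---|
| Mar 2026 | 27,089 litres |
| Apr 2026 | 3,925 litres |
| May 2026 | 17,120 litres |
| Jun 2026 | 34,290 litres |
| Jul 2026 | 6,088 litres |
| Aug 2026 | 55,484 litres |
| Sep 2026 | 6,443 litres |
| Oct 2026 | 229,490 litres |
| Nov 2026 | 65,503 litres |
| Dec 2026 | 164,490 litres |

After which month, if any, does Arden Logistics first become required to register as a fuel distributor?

Through Mar 2026: 27,089 litres
Through Apr 2026: 31,014 litres
Through May 2026: 48,134 litres
Through Jun 2026: 82,424 litres
Through Jul 2026: 88,512 litres
Through Aug 2026: 143,996 litres ← exceeds threshold

Aug 2026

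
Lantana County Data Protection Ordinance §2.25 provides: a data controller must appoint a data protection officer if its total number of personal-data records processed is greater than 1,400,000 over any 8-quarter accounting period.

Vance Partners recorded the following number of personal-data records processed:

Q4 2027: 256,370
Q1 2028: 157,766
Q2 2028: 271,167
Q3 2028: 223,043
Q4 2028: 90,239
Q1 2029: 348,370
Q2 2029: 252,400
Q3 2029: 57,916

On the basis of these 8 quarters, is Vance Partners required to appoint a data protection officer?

Total number of personal-data records processed: 256,370 + 157,766 + 271,167 + 223,043 + 90,239 + 348,370 + 252,400 + 57,916 = 1,657,271.
1,657,271 > 1,400,000, so the threshold is exceeded.

Yes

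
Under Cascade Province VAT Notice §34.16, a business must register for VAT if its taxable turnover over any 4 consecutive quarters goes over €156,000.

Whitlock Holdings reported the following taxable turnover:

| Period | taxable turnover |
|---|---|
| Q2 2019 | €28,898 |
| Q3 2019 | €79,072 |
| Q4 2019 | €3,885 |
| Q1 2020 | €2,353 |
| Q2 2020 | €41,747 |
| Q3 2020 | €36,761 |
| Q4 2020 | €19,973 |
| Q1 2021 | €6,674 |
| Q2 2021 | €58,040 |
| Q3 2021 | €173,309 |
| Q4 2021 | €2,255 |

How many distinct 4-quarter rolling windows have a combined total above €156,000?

Q2 2019–Q1 2020: €28,898 + €79,072 + €3,885 + €2,353 = €114,208 (under)
Q3 2019–Q2 2020: €79,072 + €3,885 + €2,353 + €41,747 = €127,057 (under)
Q4 2019–Q3 2020: €3,885 + €2,353 + €41,747 + €36,761 = €84,746 (under)
Q1 2020–Q4 2020: €2,353 + €41,747 + €36,761 + €19,973 = €100,834 (under)
Q2 2020–Q1 2021: €41,747 + €36,761 + €19,973 + €6,674 = €105,155 (under)
Q3 2020–Q2 2021: €36,761 + €19,973 + €6,674 + €58,040 = €121,448 (under)
Q4 2020–Q3 2021: €19,973 + €6,674 + €58,040 + €173,309 = €257,996 (over)
Q1 2021–Q4 2021: €6,674 + €58,040 + €173,309 + €2,255 = €240,278 (over)
2 windows exceed the threshold.

2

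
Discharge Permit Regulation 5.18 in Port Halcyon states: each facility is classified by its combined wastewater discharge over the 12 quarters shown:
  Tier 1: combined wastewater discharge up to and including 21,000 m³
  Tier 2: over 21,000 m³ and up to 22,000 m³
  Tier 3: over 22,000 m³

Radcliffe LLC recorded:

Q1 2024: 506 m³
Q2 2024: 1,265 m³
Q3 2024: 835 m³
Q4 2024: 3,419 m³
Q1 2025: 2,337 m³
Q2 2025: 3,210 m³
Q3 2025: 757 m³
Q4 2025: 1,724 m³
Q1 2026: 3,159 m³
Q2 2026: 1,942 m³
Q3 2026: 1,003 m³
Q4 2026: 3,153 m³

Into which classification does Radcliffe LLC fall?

Tier 3

Combined wastewater discharge: 506 m³ + 1,265 m³ + 835 m³ + 3,419 m³ + 2,337 m³ + 3,210 m³ + 757 m³ + 1,724 m³ + 3,159 m³ + 1,942 m³ + 1,003 m³ + 3,153 m³ = 23,310 m³.
23,310 m³ > 22,000 m³, so Tier 3 applies.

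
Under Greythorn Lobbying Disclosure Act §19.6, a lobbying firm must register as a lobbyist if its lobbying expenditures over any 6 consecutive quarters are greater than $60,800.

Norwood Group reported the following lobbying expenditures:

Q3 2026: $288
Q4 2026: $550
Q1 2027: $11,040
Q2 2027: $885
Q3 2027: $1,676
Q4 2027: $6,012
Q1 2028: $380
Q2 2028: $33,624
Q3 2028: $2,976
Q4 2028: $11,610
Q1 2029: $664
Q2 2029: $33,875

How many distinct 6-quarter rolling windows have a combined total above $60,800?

1

Q3 2026–Q4 2027: $288 + $550 + $11,040 + $885 + $1,676 + $6,012 = $20,451 (under)
Q4 2026–Q1 2028: $550 + $11,040 + $885 + $1,676 + $6,012 + $380 = $20,543 (under)
Q1 2027–Q2 2028: $11,040 + $885 + $1,676 + $6,012 + $380 + $33,624 = $53,617 (under)
Q2 2027–Q3 2028: $885 + $1,676 + $6,012 + $380 + $33,624 + $2,976 = $45,553 (under)
Q3 2027–Q4 2028: $1,676 + $6,012 + $380 + $33,624 + $2,976 + $11,610 = $56,278 (under)
Q4 2027–Q1 2029: $6,012 + $380 + $33,624 + $2,976 + $11,610 + $664 = $55,266 (under)
Q1 2028–Q2 2029: $380 + $33,624 + $2,976 + $11,610 + $664 + $33,875 = $83,129 (over)
1 window exceeds the threshold.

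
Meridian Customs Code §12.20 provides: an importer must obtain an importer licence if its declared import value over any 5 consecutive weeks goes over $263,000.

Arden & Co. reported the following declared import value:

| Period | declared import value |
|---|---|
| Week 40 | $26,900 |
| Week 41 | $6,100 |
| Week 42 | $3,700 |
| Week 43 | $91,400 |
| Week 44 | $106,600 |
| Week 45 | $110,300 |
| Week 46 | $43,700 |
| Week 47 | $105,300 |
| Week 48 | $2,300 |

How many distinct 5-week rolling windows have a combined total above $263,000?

4

Week 40–Week 44: $26,900 + $6,100 + $3,700 + $91,400 + $106,600 = $234,700 (under)
Week 41–Week 45: $6,100 + $3,700 + $91,400 + $106,600 + $110,300 = $318,100 (over)
Week 42–Week 46: $3,700 + $91,400 + $106,600 + $110,300 + $43,700 = $355,700 (over)
Week 43–Week 47: $91,400 + $106,600 + $110,300 + $43,700 + $105,300 = $457,300 (over)
Week 44–Week 48: $106,600 + $110,300 + $43,700 + $105,300 + $2,300 = $368,200 (over)
4 windows exceed the threshold.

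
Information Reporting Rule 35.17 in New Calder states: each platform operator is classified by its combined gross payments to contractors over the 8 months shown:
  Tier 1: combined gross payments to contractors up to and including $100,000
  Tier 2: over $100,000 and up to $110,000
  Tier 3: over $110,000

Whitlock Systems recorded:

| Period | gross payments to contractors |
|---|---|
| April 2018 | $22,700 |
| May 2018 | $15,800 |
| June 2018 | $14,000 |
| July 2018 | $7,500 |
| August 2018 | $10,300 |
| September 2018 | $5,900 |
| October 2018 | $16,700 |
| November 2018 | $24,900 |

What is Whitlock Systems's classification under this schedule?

Tier 3

Combined gross payments to contractors: $22,700 + $15,800 + $14,000 + $7,500 + $10,300 + $5,900 + $16,700 + $24,900 = $117,800.
$117,800 > $110,000, so Tier 3 applies.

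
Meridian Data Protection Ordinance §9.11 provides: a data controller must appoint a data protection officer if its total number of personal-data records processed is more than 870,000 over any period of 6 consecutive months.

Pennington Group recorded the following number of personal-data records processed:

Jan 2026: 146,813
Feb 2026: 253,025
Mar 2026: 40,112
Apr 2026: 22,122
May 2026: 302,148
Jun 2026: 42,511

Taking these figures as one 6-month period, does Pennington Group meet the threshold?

Total number of personal-data records processed: 146,813 + 253,025 + 40,112 + 22,122 + 302,148 + 42,511 = 806,731.
806,731 ≤ 870,000, so the threshold is not exceeded.

No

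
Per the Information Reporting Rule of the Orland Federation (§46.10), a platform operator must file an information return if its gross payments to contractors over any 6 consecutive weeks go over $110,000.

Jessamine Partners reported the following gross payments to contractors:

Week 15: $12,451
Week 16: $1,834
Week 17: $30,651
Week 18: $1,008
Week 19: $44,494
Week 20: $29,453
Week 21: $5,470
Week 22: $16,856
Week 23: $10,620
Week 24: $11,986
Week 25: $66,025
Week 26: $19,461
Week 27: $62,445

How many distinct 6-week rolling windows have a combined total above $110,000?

Week 15–Week 20: $12,451 + $1,834 + $30,651 + $1,008 + $44,494 + $29,453 = $119,891 (over)
Week 16–Week 21: $1,834 + $30,651 + $1,008 + $44,494 + $29,453 + $5,470 = $112,910 (over)
Week 17–Week 22: $30,651 + $1,008 + $44,494 + $29,453 + $5,470 + $16,856 = $127,932 (over)
Week 18–Week 23: $1,008 + $44,494 + $29,453 + $5,470 + $16,856 + $10,620 = $107,901 (under)
Week 19–Week 24: $44,494 + $29,453 + $5,470 + $16,856 + $10,620 + $11,986 = $118,879 (over)
Week 20–Week 25: $29,453 + $5,470 + $16,856 + $10,620 + $11,986 + $66,025 = $140,410 (over)
Week 21–Week 26: $5,470 + $16,856 + $10,620 + $11,986 + $66,025 + $19,461 = $130,418 (over)
Week 22–Week 27: $16,856 + $10,620 + $11,986 + $66,025 + $19,461 + $62,445 = $187,393 (over)
7 windows exceed the threshold.

7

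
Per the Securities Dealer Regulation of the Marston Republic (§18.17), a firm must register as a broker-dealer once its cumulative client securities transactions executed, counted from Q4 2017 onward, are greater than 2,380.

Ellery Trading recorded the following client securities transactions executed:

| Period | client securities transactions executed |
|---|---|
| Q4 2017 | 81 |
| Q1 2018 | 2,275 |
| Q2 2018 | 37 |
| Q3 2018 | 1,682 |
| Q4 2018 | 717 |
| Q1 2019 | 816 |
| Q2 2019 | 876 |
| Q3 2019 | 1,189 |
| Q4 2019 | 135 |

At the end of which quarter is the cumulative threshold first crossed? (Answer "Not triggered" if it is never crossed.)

Q2 2018

Through Q4 2017: 81
Through Q1 2018: 2,356
Through Q2 2018: 2,393 ← exceeds threshold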